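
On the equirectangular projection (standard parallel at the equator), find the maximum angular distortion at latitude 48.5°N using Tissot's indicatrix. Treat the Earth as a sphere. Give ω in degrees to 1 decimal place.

23.4°

For the equirectangular projection with φ₀ = 0 (plate carrée), h = 1 along meridians and k = sec φ along parallels.
At 48.5°: h = 1.000, k = 1.509; principal scales a = 1.509, b = 1.000.
sin(ω/2) = (a − b)/(a + b) = 0.5092/2.509 = 0.2029, so ω = 2 arcsin(0.2029) ≈ 23.4°.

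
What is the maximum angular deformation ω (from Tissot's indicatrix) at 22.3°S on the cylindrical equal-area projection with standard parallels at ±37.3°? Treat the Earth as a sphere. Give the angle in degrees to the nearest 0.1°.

A cylindrical equal-area projection with standard parallel φ₀ has meridian scale h = cos φ / cos φ₀ and parallel scale k = cos φ₀ / cos φ (so areas are preserved, h·k = 1).
At 22.3°: h = 1.163, k = 0.8598; principal scales a = 1.163, b = 0.8598.
sin(ω/2) = (a − b)/(a + b) = 0.3033/2.023 = 0.1499, so ω = 2 arcsin(0.1499) ≈ 17.2°.

17.2°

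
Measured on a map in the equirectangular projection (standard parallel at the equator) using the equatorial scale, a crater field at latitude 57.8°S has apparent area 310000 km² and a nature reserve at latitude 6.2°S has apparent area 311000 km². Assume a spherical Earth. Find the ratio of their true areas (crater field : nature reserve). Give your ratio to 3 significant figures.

Plate carrée has h = 1 and k = sec φ, giving areal scale sec φ; true area = (apparent area) · cos φ.
True area of crater field: 310000 × cos(57.8°) = 310000 × 0.5329 = 165200 km².
True area of nature reserve: 311000 × cos(6.2°) = 311000 × 0.9942 = 309200 km².
Ratio = 165200 / 309200 ≈ 0.534.

0.534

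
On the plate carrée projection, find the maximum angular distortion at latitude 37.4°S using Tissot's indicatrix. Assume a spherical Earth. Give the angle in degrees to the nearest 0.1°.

Plate carrée maps x = Rλ, y = Rφ. The meridian scale is h = 1 and the parallel scale is k = 1/cos φ = sec φ.
At 37.4°: h = 1.000, k = 1.259; principal scales a = 1.259, b = 1.000.
sin(ω/2) = (a − b)/(a + b) = 0.2588/2.259 = 0.1146, so ω = 2 arcsin(0.1146) ≈ 13.2°.

13.2°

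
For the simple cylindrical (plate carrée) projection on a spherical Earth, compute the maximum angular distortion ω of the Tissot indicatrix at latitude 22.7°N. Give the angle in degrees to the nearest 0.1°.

4.6°

Plate carrée maps x = Rλ, y = Rφ. The meridian scale is h = 1 and the parallel scale is k = 1/cos φ = sec φ.
At 22.7°: h = 1.000, k = 1.084; principal scales a = 1.084, b = 1.000.
sin(ω/2) = (a − b)/(a + b) = 0.08397/2.084 = 0.04029, so ω = 2 arcsin(0.04029) ≈ 4.6°.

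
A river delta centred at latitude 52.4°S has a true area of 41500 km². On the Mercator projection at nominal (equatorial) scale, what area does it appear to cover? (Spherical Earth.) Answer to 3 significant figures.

The Mercator projection is conformal; its linear scale factor is the same in every direction and equals sec φ = 1/cos φ.
Areal scale = k² = sec²φ = 1/cos²(52.4°) = 1/0.6101² = 2.686.
Apparent area = 41500 × 2.686 ≈ 111000 km².

111000 km²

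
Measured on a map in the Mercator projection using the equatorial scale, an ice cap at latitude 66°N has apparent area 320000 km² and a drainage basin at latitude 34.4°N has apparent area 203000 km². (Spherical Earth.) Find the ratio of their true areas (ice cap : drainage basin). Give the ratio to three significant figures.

0.383

Since Mercator area scale is 1/cos²φ, the true area equals the apparent area multiplied by cos²φ.
True area of ice cap: 320000 × cos²(66°) = 320000 × 0.1654 = 52940 km².
True area of drainage basin: 203000 × cos²(34.4°) = 203000 × 0.6808 = 138200 km².
Ratio = 52940 / 138200 ≈ 0.383.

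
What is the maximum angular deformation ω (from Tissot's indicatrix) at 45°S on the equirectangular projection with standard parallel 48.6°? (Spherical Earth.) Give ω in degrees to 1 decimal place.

In the equirectangular projection with standard parallel φ₀ = 48.6° (x = Rλ cos φ₀, y = Rφ), meridians are true-scale (h = 1) and the parallel scale is k = cos φ₀ / cos φ.
At 45°: h = 1.000, k = 0.9352; principal scales a = 1.000, b = 0.9352.
sin(ω/2) = (a − b)/(a + b) = 0.06476/1.935 = 0.03347, so ω = 2 arcsin(0.03347) ≈ 3.8°.

3.8°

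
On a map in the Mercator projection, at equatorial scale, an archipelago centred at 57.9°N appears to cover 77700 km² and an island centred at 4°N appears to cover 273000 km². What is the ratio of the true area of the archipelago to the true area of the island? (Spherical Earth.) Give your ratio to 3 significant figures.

On Mercator the areal scale is sec²φ, so true area = apparent × cos²φ.
True area of archipelago: 77700 × cos²(57.9°) = 77700 × 0.2824 = 21940 km².
True area of island: 273000 × cos²(4°) = 273000 × 0.9951 = 271700 km².
Ratio = 21940 / 271700 ≈ 0.0808.

0.0808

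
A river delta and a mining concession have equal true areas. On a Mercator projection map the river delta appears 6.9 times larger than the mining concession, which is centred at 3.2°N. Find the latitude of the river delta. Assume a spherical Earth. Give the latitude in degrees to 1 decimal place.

For equal true areas on Mercator, apparent areas scale as sec²φ, so the ratio is cos²φ₂ / cos²φ₁.
cos²φ₂ / cos²φ₁ = 6.9  ⇒  cos φ₁ = cos 3.2° / √6.9 = 0.9984/2.627 = 0.3801.
φ₁ = arccos(0.3801) ≈ 67.7°.

67.7°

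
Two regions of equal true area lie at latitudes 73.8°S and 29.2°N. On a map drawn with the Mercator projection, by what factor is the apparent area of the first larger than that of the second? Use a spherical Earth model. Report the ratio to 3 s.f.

On Mercator, area is exaggerated by sec²φ = 1/cos²φ.
At 73.8°: sec²(73.8°) = 1/0.2790² = 12.85.
At 29.2°: sec²(29.2°) = 1/0.8729² = 1.312.
Ratio = 12.85/1.312 = cos²(29.2°)/cos²(73.8°) ≈ 9.79.

9.79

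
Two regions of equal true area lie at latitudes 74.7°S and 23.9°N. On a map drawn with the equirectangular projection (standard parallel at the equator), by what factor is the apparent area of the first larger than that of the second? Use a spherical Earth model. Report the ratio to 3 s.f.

3.46

Plate carrée maps x = Rλ, y = Rφ. The meridian scale is h = 1 and the parallel scale is k = 1/cos φ = sec φ.
Areal scale at 74.7°: h·k = 1.000 × 3.790 = 3.790.
Areal scale at 23.9°: h·k = 1.000 × 1.094 = 1.094.
Ratio = 3.790/1.094 ≈ 3.46.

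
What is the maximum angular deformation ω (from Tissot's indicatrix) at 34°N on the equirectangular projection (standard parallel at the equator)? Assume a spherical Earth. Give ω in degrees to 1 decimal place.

For the equirectangular projection with φ₀ = 0 (plate carrée), h = 1 along meridians and k = sec φ along parallels.
At 34°: h = 1.000, k = 1.206; principal scales a = 1.206, b = 1.000.
sin(ω/2) = (a − b)/(a + b) = 0.2062/2.206 = 0.09347, so ω = 2 arcsin(0.09347) ≈ 10.7°.

10.7°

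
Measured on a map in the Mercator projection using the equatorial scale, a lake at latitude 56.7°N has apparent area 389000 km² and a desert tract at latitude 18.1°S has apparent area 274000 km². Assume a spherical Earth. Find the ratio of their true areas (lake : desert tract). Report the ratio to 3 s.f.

0.474

On Mercator the areal scale is sec²φ, so true area = apparent × cos²φ.
True area of lake: 389000 × cos²(56.7°) = 389000 × 0.3014 = 117300 km².
True area of desert tract: 274000 × cos²(18.1°) = 274000 × 0.9035 = 247600 km².
Ratio = 117300 / 247600 ≈ 0.474.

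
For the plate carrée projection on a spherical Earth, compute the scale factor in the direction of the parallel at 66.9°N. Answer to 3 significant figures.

2.55

In the plate carrée (x = Rλ, y = Rφ), meridians are true-scale (h = 1) and parallels are stretched by k = sec φ.
k = 1/cos 66.9° = 1/0.3923 = 2.549.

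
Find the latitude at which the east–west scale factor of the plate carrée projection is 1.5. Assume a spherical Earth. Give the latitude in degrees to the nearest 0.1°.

48.2°

Plate carrée: h = 1, k = sec φ along parallels.
sec φ = 1.5  ⇒  cos φ = 0.6667  ⇒  φ ≈ 48.2°.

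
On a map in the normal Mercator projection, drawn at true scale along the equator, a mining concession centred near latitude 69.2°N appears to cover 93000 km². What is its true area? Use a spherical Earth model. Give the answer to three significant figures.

11700 km²

The Mercator projection is conformal; its linear scale factor is the same in every direction and equals sec φ = 1/cos φ.
Areal scale = k² = sec²φ = 1/cos²(69.2°) = 1/0.3551² = 7.930.
True area = apparent / (areal scale) = 93000 / 7.930 ≈ 11700 km².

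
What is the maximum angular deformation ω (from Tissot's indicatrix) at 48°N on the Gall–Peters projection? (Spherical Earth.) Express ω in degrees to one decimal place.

6.3°

The Gall–Peters projection is cylindrical equal-area with φ₀ = 45°. Cylindrical equal-area (φ₀ = 45°): h = cos φ / cos 45° along meridians, k = cos 45° / cos φ along parallels; h·k = 1.
At 48°: h = 0.9463, k = 1.057; principal scales a = 1.057, b = 0.9463.
sin(ω/2) = (a − b)/(a + b) = 0.1105/2.003 = 0.05515, so ω = 2 arcsin(0.05515) ≈ 6.3°.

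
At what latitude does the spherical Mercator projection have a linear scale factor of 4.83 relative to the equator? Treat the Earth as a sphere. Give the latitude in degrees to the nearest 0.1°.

Mercator scale is k = sec φ = 1/cos φ.
1/cos φ = 4.83  ⇒  cos φ = 0.2070  ⇒  φ = arccos(0.2070) ≈ 78.1°.

78.1°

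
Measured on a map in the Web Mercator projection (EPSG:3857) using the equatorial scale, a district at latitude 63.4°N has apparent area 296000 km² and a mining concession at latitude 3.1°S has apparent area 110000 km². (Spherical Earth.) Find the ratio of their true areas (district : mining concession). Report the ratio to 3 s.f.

0.541

Since Mercator area scale is 1/cos²φ, the true area equals the apparent area multiplied by cos²φ.
True area of district: 296000 × cos²(63.4°) = 296000 × 0.2005 = 59340 km².
True area of mining concession: 110000 × cos²(3.1°) = 110000 × 0.9971 = 109700 km².
Ratio = 59340 / 109700 ≈ 0.541.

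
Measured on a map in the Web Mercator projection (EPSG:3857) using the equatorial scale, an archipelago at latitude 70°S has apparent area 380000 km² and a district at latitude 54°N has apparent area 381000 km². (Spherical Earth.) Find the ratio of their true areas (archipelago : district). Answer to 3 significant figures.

Since Mercator area scale is 1/cos²φ, the true area equals the apparent area multiplied by cos²φ.
True area of archipelago: 380000 × cos²(70°) = 380000 × 0.1170 = 44450 km².
True area of district: 381000 × cos²(54°) = 381000 × 0.3455 = 131600 km².
Ratio = 44450 / 131600 ≈ 0.338.

0.338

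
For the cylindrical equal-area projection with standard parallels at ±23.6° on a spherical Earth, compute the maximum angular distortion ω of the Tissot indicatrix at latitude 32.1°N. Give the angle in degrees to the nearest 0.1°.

9.0°

Cylindrical equal-area (φ₀ = 23.6°): h = cos φ / cos 23.6° along meridians, k = cos 23.6° / cos φ along parallels; h·k = 1.
At 32.1°: h = 0.9244, k = 1.082; principal scales a = 1.082, b = 0.9244.
sin(ω/2) = (a − b)/(a + b) = 0.1573/2.006 = 0.07841, so ω = 2 arcsin(0.07841) ≈ 9.0°.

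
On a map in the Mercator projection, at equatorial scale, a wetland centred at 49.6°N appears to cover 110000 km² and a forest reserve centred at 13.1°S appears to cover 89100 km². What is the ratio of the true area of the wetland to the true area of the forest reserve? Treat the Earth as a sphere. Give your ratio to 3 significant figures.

0.547

Mercator's areal exaggeration is sec²φ; hence true area = (apparent area) · cos²φ.
True area of wetland: 110000 × cos²(49.6°) = 110000 × 0.4201 = 46210 km².
True area of forest reserve: 89100 × cos²(13.1°) = 89100 × 0.9486 = 84520 km².
Ratio = 46210 / 84520 ≈ 0.547.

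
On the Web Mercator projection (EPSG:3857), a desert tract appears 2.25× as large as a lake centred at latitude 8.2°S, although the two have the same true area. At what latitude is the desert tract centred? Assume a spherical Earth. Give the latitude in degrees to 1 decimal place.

48.7°

For equal true areas on Mercator, apparent areas scale as sec²φ, so the ratio is cos²φ₂ / cos²φ₁.
cos²φ₂ / cos²φ₁ = 2.25  ⇒  cos φ₁ = cos 8.2° / √2.25 = 0.9898/1.500 = 0.6599.
φ₁ = arccos(0.6599) ≈ 48.7°.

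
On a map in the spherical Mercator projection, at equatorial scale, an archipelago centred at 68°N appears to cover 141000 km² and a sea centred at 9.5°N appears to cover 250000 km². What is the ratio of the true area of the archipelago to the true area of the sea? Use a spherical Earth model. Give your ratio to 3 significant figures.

0.0814

Since Mercator area scale is 1/cos²φ, the true area equals the apparent area multiplied by cos²φ.
True area of archipelago: 141000 × cos²(68°) = 141000 × 0.1403 = 19790 km².
True area of sea: 250000 × cos²(9.5°) = 250000 × 0.9728 = 243200 km².
Ratio = 19790 / 243200 ≈ 0.0814.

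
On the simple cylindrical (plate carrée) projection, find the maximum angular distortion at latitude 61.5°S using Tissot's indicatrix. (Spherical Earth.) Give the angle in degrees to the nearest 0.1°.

41.5°

In the plate carrée (x = Rλ, y = Rφ), meridians are true-scale (h = 1) and parallels are stretched by k = sec φ.
At 61.5°: h = 1.000, k = 2.096; principal scales a = 2.096, b = 1.000.
sin(ω/2) = (a − b)/(a + b) = 1.096/3.096 = 0.3540, so ω = 2 arcsin(0.3540) ≈ 41.5°.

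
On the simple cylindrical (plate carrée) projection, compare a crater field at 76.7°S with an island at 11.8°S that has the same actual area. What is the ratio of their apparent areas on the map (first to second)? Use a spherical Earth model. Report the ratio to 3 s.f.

4.26

In the plate carrée (x = Rλ, y = Rφ), meridians are true-scale (h = 1) and parallels are stretched by k = sec φ.
Areal scale at 76.7°: h·k = 1.000 × 4.347 = 4.347.
Areal scale at 11.8°: h·k = 1.000 × 1.022 = 1.022.
Ratio = 4.347/1.022 ≈ 4.26.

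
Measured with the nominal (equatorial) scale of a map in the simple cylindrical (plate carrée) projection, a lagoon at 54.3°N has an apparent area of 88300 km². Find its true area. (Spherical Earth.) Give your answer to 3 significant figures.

51500 km²

Plate carrée maps x = Rλ, y = Rφ. The meridian scale is h = 1 and the parallel scale is k = 1/cos φ = sec φ.
Areal scale = h·k = 1 × sec φ; at 54.3°, h = 1.000, k = 1.714, so h·k = 1.714.
True area = apparent / (areal scale) = 88300 / 1.714 ≈ 51500 km².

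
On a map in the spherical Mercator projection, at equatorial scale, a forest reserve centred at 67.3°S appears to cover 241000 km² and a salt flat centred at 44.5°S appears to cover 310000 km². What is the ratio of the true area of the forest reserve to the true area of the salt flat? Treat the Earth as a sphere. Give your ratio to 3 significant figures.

0.228

On Mercator the areal scale is sec²φ, so true area = apparent × cos²φ.
True area of forest reserve: 241000 × cos²(67.3°) = 241000 × 0.1489 = 35890 km².
True area of salt flat: 310000 × cos²(44.5°) = 310000 × 0.5087 = 157700 km².
Ratio = 35890 / 157700 ≈ 0.228.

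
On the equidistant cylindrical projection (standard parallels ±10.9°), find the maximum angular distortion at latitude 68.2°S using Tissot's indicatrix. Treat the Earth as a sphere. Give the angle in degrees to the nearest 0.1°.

In the equirectangular projection with standard parallel φ₀ = 10.9° (x = Rλ cos φ₀, y = Rφ), meridians are true-scale (h = 1) and the parallel scale is k = cos φ₀ / cos φ.
At 68.2°: h = 1.000, k = 2.644; principal scales a = 2.644, b = 1.000.
sin(ω/2) = (a − b)/(a + b) = 1.644/3.644 = 0.4512, so ω = 2 arcsin(0.4512) ≈ 53.6°.

53.6°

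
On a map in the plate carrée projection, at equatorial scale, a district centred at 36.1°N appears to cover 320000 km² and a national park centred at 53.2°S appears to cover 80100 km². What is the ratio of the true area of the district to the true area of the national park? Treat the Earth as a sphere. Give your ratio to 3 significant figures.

Plate carrée has h = 1 and k = sec φ, giving areal scale sec φ; true area = (apparent area) · cos φ.
True area of district: 320000 × cos(36.1°) = 320000 × 0.8080 = 258600 km².
True area of national park: 80100 × cos(53.2°) = 80100 × 0.5990 = 47980 km².
Ratio = 258600 / 47980 ≈ 5.39.

5.39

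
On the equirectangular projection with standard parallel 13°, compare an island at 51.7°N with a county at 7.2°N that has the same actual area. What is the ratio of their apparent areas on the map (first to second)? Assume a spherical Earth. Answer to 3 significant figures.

In the equirectangular projection with standard parallel φ₀ = 13° (x = Rλ cos φ₀, y = Rφ), meridians are true-scale (h = 1) and the parallel scale is k = cos φ₀ / cos φ.
Areal scale at 51.7°: h·k = 1.000 × 1.572 = 1.572.
Areal scale at 7.2°: h·k = 1.000 × 0.9821 = 0.9821.
Ratio = 1.572/0.9821 ≈ 1.60.

1.60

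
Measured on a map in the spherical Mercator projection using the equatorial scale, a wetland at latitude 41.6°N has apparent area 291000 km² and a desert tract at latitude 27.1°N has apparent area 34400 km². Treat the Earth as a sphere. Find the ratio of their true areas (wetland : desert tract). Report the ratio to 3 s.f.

5.97

Mercator's areal exaggeration is sec²φ; hence true area = (apparent area) · cos²φ.
True area of wetland: 291000 × cos²(41.6°) = 291000 × 0.5592 = 162700 km².
True area of desert tract: 34400 × cos²(27.1°) = 34400 × 0.7925 = 27260 km².
Ratio = 162700 / 27260 ≈ 5.97.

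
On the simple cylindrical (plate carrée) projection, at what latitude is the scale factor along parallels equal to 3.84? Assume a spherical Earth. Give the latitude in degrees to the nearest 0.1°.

Plate carrée: h = 1, k = sec φ along parallels.
sec φ = 3.84  ⇒  cos φ = 0.2604  ⇒  φ ≈ 74.9°.

74.9°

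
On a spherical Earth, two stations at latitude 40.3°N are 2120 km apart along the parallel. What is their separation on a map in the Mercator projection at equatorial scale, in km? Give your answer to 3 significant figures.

For Mercator, h = k = sec φ (a conformal cylindrical projection has a single point scale, 1/cos φ).
Along the parallel, k = sec 40.3° = 1/0.7627 = 1.311.
Map distance = 2120 × 1.311 ≈ 2780 km.

2780 km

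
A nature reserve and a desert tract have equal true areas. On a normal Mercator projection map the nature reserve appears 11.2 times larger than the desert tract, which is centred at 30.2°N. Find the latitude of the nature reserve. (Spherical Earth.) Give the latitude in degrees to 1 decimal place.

On Mercator, (apparent₁)/(apparent₂) = sec²φ₁ / sec²φ₂ when true areas are equal.
cos²φ₂ / cos²φ₁ = 11.2  ⇒  cos φ₁ = cos 30.2° / √11.2 = 0.8643/3.347 = 0.2583.
φ₁ = arccos(0.2583) ≈ 75.0°.

75.0°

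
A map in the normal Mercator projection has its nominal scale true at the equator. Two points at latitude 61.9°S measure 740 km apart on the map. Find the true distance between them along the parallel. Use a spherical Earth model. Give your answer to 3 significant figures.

349 km

For Mercator, h = k = sec φ (a conformal cylindrical projection has a single point scale, 1/cos φ).
Along the parallel at 61.9°, map distances are exaggerated by k = sec 61.9° = 2.123.
True distance = 740 / 2.123 = 740 × cos 61.9° ≈ 349 km.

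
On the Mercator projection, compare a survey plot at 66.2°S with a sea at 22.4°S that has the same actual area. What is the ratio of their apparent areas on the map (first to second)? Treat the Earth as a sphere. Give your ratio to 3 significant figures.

Mercator areal scale is sec²φ.
At 66.2°: sec²(66.2°) = 1/0.4035² = 6.141.
At 22.4°: sec²(22.4°) = 1/0.9245² = 1.170.
Ratio = 6.141/1.170 = cos²(22.4°)/cos²(66.2°) ≈ 5.25.

5.25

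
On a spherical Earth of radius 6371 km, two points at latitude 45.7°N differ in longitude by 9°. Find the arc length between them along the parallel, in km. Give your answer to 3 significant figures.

Arc length along a parallel = R cos φ · Δλ (with Δλ in radians).
= 6371 × cos 45.7° × (9° × π/180) = 6371 × 0.6984 × 0.1571 ≈ 699 km.

699 km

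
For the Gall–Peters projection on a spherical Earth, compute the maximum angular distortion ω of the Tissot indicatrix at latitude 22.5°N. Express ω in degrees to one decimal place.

30.3°

The Gall–Peters projection is cylindrical equal-area with φ₀ = 45°. Cylindrical equal-area (φ₀ = 45°): h = cos φ / cos 45° along meridians, k = cos 45° / cos φ along parallels; h·k = 1.
At 22.5°: h = 1.307, k = 0.7654; principal scales a = 1.307, b = 0.7654.
sin(ω/2) = (a − b)/(a + b) = 0.5412/2.072 = 0.2612, so ω = 2 arcsin(0.2612) ≈ 30.3°.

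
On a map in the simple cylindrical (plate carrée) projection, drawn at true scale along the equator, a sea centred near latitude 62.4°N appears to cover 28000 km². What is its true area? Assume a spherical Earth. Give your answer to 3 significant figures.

13000 km²

Plate carrée maps x = Rλ, y = Rφ. The meridian scale is h = 1 and the parallel scale is k = 1/cos φ = sec φ.
Areal scale = h·k = 1 × sec φ; at 62.4°, h = 1.000, k = 2.158, so h·k = 2.158.
True area = apparent / (areal scale) = 28000 / 2.158 ≈ 13000 km².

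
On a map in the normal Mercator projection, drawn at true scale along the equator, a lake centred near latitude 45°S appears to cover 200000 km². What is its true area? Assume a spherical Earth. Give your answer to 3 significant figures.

100000 km²

The Mercator projection is conformal; its linear scale factor is the same in every direction and equals sec φ = 1/cos φ.
Areal scale = k² = sec²φ = 1/cos²(45°) = 1/0.7071² = 2.000.
True area = apparent / (areal scale) = 200000 / 2.000 ≈ 100000 km².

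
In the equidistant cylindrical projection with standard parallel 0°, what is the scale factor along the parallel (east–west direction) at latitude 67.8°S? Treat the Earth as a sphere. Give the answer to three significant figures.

2.65

For the equirectangular projection with φ₀ = 0 (plate carrée), h = 1 along meridians and k = sec φ along parallels.
k = 1/cos 67.8° = 1/0.3778 = 2.647.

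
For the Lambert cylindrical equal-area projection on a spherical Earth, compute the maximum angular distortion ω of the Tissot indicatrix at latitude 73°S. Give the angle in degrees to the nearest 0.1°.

The Lambert cylindrical equal-area projection is the cylindrical equal-area projection with its standard parallel at the equator (φ₀ = 0). Cylindrical equal-area (φ₀ = 0°): h = cos φ / cos 0° along meridians, k = cos 0° / cos φ along parallels; h·k = 1.
At 73°: h = 0.2924, k = 3.420; principal scales a = 3.420, b = 0.2924.
sin(ω/2) = (a − b)/(a + b) = 3.128/3.713 = 0.8425, so ω = 2 arcsin(0.8425) ≈ 114.8°.

114.8°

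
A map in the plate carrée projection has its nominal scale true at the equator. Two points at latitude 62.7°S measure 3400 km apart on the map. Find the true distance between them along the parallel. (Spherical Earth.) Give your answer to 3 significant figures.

1560 km

For the equirectangular projection with φ₀ = 0 (plate carrée), h = 1 along meridians and k = sec φ along parallels.
Along the parallel at 62.7°, map distances are exaggerated by k = sec 62.7° = 2.180.
True distance = 3400 / 2.180 = 3400 × cos 62.7° ≈ 1560 km.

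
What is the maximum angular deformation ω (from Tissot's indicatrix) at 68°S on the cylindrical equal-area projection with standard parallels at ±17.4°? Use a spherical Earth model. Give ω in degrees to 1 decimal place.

For cylindrical equal-area with standard parallel φ₀, h = cos φ / cos φ₀ and k = cos φ₀ / cos φ, so h·k = 1.
At 68°: h = 0.3926, k = 2.547; principal scales a = 2.547, b = 0.3926.
sin(ω/2) = (a − b)/(a + b) = 2.155/2.940 = 0.7329, so ω = 2 arcsin(0.7329) ≈ 94.3°.

94.3°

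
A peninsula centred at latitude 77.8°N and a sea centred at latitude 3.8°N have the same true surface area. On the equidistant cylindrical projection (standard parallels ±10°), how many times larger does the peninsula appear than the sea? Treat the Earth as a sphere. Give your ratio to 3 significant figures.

The equidistant cylindrical projection with φ₀ = 10° has h = 1 (meridians true) and k = cos φ₀ / cos φ along parallels.
Areal scale at 77.8°: h·k = 1.000 × 4.660 = 4.660.
Areal scale at 3.8°: h·k = 1.000 × 0.9870 = 0.9870.
Ratio = 4.660/0.9870 ≈ 4.72.

4.72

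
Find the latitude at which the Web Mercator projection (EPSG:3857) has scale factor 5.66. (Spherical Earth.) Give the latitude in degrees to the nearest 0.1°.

79.8°

Mercator scale is k = sec φ = 1/cos φ.
1/cos φ = 5.66  ⇒  cos φ = 0.1767  ⇒  φ = arccos(0.1767) ≈ 79.8°.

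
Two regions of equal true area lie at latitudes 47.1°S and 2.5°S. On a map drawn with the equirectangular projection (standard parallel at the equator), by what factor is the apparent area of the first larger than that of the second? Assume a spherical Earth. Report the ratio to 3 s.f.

For the equirectangular projection with φ₀ = 0 (plate carrée), h = 1 along meridians and k = sec φ along parallels.
Areal scale at 47.1°: h·k = 1.000 × 1.469 = 1.469.
Areal scale at 2.5°: h·k = 1.000 × 1.001 = 1.001.
Ratio = 1.469/1.001 ≈ 1.47.

1.47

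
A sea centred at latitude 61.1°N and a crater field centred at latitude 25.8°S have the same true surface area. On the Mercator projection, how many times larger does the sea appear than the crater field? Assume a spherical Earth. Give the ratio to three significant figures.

3.47

Mercator areal scale is sec²φ.
At 61.1°: sec²(61.1°) = 1/0.4833² = 4.282.
At 25.8°: sec²(25.8°) = 1/0.9003² = 1.234.
Ratio = 4.282/1.234 = cos²(25.8°)/cos²(61.1°) ≈ 3.47.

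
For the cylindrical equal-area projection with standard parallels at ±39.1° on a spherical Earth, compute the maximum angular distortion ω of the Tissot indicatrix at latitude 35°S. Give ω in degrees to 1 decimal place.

For cylindrical equal-area with standard parallel φ₀, h = cos φ / cos φ₀ and k = cos φ₀ / cos φ, so h·k = 1.
At 35°: h = 1.056, k = 0.9474; principal scales a = 1.056, b = 0.9474.
sin(ω/2) = (a − b)/(a + b) = 0.1082/2.003 = 0.05400, so ω = 2 arcsin(0.05400) ≈ 6.2°.

6.2°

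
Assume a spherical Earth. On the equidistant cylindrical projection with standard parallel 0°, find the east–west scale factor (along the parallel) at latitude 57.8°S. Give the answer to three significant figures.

In the plate carrée (x = Rλ, y = Rφ), meridians are true-scale (h = 1) and parallels are stretched by k = sec φ.
k = 1/cos 57.8° = 1/0.5329 = 1.877.

1.88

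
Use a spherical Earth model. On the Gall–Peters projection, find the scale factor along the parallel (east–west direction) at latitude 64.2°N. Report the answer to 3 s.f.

1.62

The Gall–Peters projection is cylindrical equal-area with φ₀ = 45°. For cylindrical equal-area with standard parallel φ₀, h = cos φ / cos φ₀ and k = cos φ₀ / cos φ, so h·k = 1.
k = cos 45° / cos 64.2° = 0.7071/0.4352 = 1.625.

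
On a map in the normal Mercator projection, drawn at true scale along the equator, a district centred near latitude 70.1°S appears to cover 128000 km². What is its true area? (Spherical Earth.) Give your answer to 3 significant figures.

Mercator is conformal, so the point scale is isotropic: h = k = sec φ = 1/cos φ.
Areal scale = k² = sec²φ = 1/cos²(70.1°) = 1/0.3404² = 8.631.
True area = apparent / (areal scale) = 128000 / 8.631 ≈ 14800 km².

14800 km²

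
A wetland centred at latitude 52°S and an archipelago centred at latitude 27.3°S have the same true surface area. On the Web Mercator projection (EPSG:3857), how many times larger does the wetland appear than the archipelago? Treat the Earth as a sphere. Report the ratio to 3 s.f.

2.08

On Mercator, area is exaggerated by sec²φ = 1/cos²φ.
At 52°: sec²(52°) = 1/0.6157² = 2.638.
At 27.3°: sec²(27.3°) = 1/0.8886² = 1.266.
Ratio = 2.638/1.266 = cos²(27.3°)/cos²(52°) ≈ 2.08.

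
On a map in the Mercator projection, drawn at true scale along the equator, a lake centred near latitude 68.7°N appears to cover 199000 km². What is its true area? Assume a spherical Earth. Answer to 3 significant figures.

For Mercator, h = k = sec φ (a conformal cylindrical projection has a single point scale, 1/cos φ).
Areal scale = k² = sec²φ = 1/cos²(68.7°) = 1/0.3633² = 7.579.
True area = apparent / (areal scale) = 199000 / 7.579 ≈ 26300 km².

26300 km²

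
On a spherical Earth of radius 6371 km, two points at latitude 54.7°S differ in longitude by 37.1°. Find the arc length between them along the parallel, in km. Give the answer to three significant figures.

2380 km

Arc length along a parallel = R cos φ · Δλ (with Δλ in radians).
= 6371 × cos 54.7° × (37.1° × π/180) = 6371 × 0.5779 × 0.6475 ≈ 2380 km.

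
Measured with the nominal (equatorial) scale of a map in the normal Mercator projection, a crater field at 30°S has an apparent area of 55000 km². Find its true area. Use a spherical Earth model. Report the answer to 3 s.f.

41200 km²

For Mercator, h = k = sec φ (a conformal cylindrical projection has a single point scale, 1/cos φ).
Areal scale = k² = sec²φ = 1/cos²(30°) = 1/0.8660² = 1.333.
True area = apparent / (areal scale) = 55000 / 1.333 ≈ 41200 km².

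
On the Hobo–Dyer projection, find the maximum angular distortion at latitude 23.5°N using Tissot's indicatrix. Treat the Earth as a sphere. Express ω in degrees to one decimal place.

16.5°

The Hobo–Dyer projection is cylindrical equal-area with φ₀ = 37.5°. Cylindrical equal-area (φ₀ = 37.5°): h = cos φ / cos 37.5° along meridians, k = cos 37.5° / cos φ along parallels; h·k = 1.
At 23.5°: h = 1.156, k = 0.8651; principal scales a = 1.156, b = 0.8651.
sin(ω/2) = (a − b)/(a + b) = 0.2908/2.021 = 0.1439, so ω = 2 arcsin(0.1439) ≈ 16.5°.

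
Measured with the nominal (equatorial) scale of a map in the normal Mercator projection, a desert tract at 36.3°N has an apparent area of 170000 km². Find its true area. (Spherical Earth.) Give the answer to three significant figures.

110000 km²

Mercator is conformal, so the point scale is isotropic: h = k = sec φ = 1/cos φ.
Areal scale = k² = sec²φ = 1/cos²(36.3°) = 1/0.8059² = 1.540.
True area = apparent / (areal scale) = 170000 / 1.540 ≈ 110000 km².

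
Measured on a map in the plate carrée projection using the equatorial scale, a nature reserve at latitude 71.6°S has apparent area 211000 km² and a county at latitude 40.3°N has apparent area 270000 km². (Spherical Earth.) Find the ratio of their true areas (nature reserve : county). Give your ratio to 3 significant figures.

0.323

Plate carrée has h = 1 and k = sec φ, giving areal scale sec φ; true area = (apparent area) · cos φ.
True area of nature reserve: 211000 × cos(71.6°) = 211000 × 0.3156 = 66600 km².
True area of county: 270000 × cos(40.3°) = 270000 × 0.7627 = 205900 km².
Ratio = 66600 / 205900 ≈ 0.323.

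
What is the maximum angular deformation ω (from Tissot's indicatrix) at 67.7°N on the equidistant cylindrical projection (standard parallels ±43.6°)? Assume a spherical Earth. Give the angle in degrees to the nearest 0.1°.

The equidistant cylindrical projection with φ₀ = 43.6° has h = 1 (meridians true) and k = cos φ₀ / cos φ along parallels.
At 67.7°: h = 1.000, k = 1.908; principal scales a = 1.908, b = 1.000.
sin(ω/2) = (a − b)/(a + b) = 0.9084/2.908 = 0.3123, so ω = 2 arcsin(0.3123) ≈ 36.4°.

36.4°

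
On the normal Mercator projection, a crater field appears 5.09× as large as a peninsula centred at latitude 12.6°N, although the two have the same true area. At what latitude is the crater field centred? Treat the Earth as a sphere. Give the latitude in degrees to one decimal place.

Mercator areal scale is sec²φ, so apparent-area ratio = sec²φ₁ / sec²φ₂ = cos²φ₂ / cos²φ₁.
cos²φ₂ / cos²φ₁ = 5.09  ⇒  cos φ₁ = cos 12.6° / √5.09 = 0.9759/2.256 = 0.4326.
φ₁ = arccos(0.4326) ≈ 64.4°.

64.4°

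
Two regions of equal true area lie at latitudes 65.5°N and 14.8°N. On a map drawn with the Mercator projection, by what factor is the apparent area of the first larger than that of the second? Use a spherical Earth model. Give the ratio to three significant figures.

Mercator is conformal with k = sec φ, so areal scale = k² = sec²φ.
At 65.5°: sec²(65.5°) = 1/0.4147² = 5.815.
At 14.8°: sec²(14.8°) = 1/0.9668² = 1.070.
Ratio = 5.815/1.070 = cos²(14.8°)/cos²(65.5°) ≈ 5.44.

5.44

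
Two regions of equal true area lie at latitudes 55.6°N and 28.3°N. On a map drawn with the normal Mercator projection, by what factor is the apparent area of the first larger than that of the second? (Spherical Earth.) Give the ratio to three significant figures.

Mercator is conformal with k = sec φ, so areal scale = k² = sec²φ.
At 55.6°: sec²(55.6°) = 1/0.5650² = 3.133.
At 28.3°: sec²(28.3°) = 1/0.8805² = 1.290.
Ratio = 3.133/1.290 = cos²(28.3°)/cos²(55.6°) ≈ 2.43.

2.43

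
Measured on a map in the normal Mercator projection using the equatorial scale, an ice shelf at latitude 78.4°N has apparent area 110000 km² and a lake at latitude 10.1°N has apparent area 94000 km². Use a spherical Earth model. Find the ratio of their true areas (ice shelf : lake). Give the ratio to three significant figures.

On Mercator the areal scale is sec²φ, so true area = apparent × cos²φ.
True area of ice shelf: 110000 × cos²(78.4°) = 110000 × 0.04043 = 4448 km².
True area of lake: 94000 × cos²(10.1°) = 94000 × 0.9692 = 91110 km².
Ratio = 4448 / 91110 ≈ 0.0488.

0.0488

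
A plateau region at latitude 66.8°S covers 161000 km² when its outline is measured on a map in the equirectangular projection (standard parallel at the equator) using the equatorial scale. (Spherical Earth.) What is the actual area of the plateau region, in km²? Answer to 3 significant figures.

For the equirectangular projection with φ₀ = 0 (plate carrée), h = 1 along meridians and k = sec φ along parallels.
Areal scale = h·k = 1 × sec φ; at 66.8°, h = 1.000, k = 2.538, so h·k = 2.538.
True area = apparent / (areal scale) = 161000 / 2.538 ≈ 63400 km².

63400 km²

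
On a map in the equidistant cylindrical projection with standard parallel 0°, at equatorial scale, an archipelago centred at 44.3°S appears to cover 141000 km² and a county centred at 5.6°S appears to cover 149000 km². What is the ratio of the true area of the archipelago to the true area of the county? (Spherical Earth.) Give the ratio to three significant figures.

0.681

On the plate carrée, areal scale = h·k = 1 × sec φ, so true area = apparent × cos φ.
True area of archipelago: 141000 × cos(44.3°) = 141000 × 0.7157 = 100900 km².
True area of county: 149000 × cos(5.6°) = 149000 × 0.9952 = 148300 km².
Ratio = 100900 / 148300 ≈ 0.681.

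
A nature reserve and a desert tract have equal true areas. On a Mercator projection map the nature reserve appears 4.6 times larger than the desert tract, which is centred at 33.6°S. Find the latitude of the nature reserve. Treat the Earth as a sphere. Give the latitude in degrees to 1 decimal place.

Mercator areal scale is sec²φ, so apparent-area ratio = sec²φ₁ / sec²φ₂ = cos²φ₂ / cos²φ₁.
cos²φ₂ / cos²φ₁ = 4.6  ⇒  cos φ₁ = cos 33.6° / √4.6 = 0.8329/2.145 = 0.3884.
φ₁ = arccos(0.3884) ≈ 67.1°.

67.1°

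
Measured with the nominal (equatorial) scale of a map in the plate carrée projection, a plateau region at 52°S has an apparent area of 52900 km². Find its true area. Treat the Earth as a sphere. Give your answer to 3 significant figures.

32600 km²

For the equirectangular projection with φ₀ = 0 (plate carrée), h = 1 along meridians and k = sec φ along parallels.
Areal scale = h·k = 1 × sec φ; at 52°, h = 1.000, k = 1.624, so h·k = 1.624.
True area = apparent / (areal scale) = 52900 / 1.624 ≈ 32600 km².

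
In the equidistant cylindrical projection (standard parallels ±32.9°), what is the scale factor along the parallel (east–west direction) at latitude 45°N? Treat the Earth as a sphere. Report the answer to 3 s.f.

In the equirectangular projection with standard parallel φ₀ = 32.9° (x = Rλ cos φ₀, y = Rφ), meridians are true-scale (h = 1) and the parallel scale is k = cos φ₀ / cos φ.
k = cos 32.9° / cos 45° = 0.8396/0.7071 = 1.187.

1.19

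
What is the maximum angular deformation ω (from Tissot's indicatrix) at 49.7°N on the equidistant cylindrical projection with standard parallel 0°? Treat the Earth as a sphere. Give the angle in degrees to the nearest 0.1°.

In the plate carrée (x = Rλ, y = Rφ), meridians are true-scale (h = 1) and parallels are stretched by k = sec φ.
At 49.7°: h = 1.000, k = 1.546; principal scales a = 1.546, b = 1.000.
sin(ω/2) = (a − b)/(a + b) = 0.5461/2.546 = 0.2145, so ω = 2 arcsin(0.2145) ≈ 24.8°.

24.8°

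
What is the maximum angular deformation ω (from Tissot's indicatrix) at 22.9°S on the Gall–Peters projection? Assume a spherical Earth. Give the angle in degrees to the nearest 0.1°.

Gall–Peters is a cylindrical equal-area projection with standard parallels at ±45°. A cylindrical equal-area projection with standard parallel φ₀ has meridian scale h = cos φ / cos φ₀ and parallel scale k = cos φ₀ / cos φ (so areas are preserved, h·k = 1).
At 22.9°: h = 1.303, k = 0.7676; principal scales a = 1.303, b = 0.7676.
sin(ω/2) = (a − b)/(a + b) = 0.5351/2.070 = 0.2585, so ω = 2 arcsin(0.2585) ≈ 30.0°.

30.0°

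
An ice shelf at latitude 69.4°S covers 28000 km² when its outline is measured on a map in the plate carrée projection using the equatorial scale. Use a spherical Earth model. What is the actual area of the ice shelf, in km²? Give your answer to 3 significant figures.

Plate carrée maps x = Rλ, y = Rφ. The meridian scale is h = 1 and the parallel scale is k = 1/cos φ = sec φ.
Areal scale = h·k = 1 × sec φ; at 69.4°, h = 1.000, k = 2.842, so h·k = 2.842.
True area = apparent / (areal scale) = 28000 / 2.842 ≈ 9850 km².

9850 km²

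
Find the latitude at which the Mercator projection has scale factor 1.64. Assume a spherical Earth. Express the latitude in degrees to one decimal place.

52.4°

Mercator scale is k = sec φ = 1/cos φ.
1/cos φ = 1.64  ⇒  cos φ = 0.6098  ⇒  φ = arccos(0.6098) ≈ 52.4°.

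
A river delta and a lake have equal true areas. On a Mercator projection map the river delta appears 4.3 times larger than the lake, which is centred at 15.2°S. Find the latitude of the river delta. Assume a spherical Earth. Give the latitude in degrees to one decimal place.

On Mercator, (apparent₁)/(apparent₂) = sec²φ₁ / sec²φ₂ when true areas are equal.
cos²φ₂ / cos²φ₁ = 4.3  ⇒  cos φ₁ = cos 15.2° / √4.3 = 0.9650/2.074 = 0.4654.
φ₁ = arccos(0.4654) ≈ 62.3°.

62.3°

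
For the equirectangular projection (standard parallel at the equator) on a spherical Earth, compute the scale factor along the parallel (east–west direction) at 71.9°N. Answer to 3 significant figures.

For the equirectangular projection with φ₀ = 0 (plate carrée), h = 1 along meridians and k = sec φ along parallels.
k = 1/cos 71.9° = 1/0.3107 = 3.219.

3.22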